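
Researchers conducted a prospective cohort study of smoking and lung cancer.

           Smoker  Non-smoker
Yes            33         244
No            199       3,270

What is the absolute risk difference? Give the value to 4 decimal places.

Reading the table with exposure as columns: a = 33 (Smoker, case), b = 199 (Smoker, non-case), c = 244 (Non-smoker, case), d = 3270.
Risk in exposed = 33/232 = 0.142241; risk in unexposed = 244/3514 = 0.069437.
Risk difference = 0.142241 − 0.069437 = 0.072805

0.0728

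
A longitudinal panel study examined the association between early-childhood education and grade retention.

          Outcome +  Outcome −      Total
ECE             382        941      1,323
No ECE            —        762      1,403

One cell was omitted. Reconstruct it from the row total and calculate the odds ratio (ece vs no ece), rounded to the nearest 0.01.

The missing cell is in the unexposed row: 1403 − 762 = 641.
So a = 382, b = 941, c = 641, d = 762.
OR = (a·d)/(b·c) = (382 × 762) / (941 × 641) = 291084 / 603181 = 0.48258

0.48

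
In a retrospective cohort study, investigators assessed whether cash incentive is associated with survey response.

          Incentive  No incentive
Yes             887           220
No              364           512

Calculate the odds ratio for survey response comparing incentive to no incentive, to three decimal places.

5.671

Reading the table with exposure as columns: a = 887 (Incentive, case), b = 364 (Incentive, non-case), c = 220 (No incentive, case), d = 512.
OR = (a·d)/(b·c) = (887 × 512) / (364 × 220) = 454144 / 80080 = 5.67113
The odds of survey response are about 5.67 times as high in the incentive group.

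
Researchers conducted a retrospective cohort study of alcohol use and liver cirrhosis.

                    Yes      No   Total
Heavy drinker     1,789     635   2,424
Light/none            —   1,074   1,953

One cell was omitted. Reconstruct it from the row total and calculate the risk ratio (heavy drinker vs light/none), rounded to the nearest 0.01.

The missing cell is in the unexposed row: 1953 − 1074 = 879.
So a = 1789, b = 635, c = 879, d = 1074.
RR = [a/(a+b)] / [c/(c+d)] = (1789/2424) / (879/1953) = 0.73804/0.45008 = 1.63980

1.64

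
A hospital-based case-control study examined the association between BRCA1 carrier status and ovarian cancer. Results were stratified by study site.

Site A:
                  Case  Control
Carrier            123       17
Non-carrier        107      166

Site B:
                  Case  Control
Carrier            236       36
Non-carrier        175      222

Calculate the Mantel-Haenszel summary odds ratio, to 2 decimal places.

9.24

OR_MH = Σ(aᵢdᵢ/nᵢ) / Σ(bᵢcᵢ/nᵢ), where nᵢ is the stratum total.
Stratum 1 (Site A): n = 413; a·d/n = 123·166/413 = 49.4383; b·c/n = 17·107/413 = 4.4044
Stratum 2 (Site B): n = 669; a·d/n = 236·222/669 = 78.3139; b·c/n = 36·175/669 = 9.4170
OR_MH = (49.4383 + 78.3139) / (4.4044 + 9.4170) = 127.7522 / 13.8214 = 9.24307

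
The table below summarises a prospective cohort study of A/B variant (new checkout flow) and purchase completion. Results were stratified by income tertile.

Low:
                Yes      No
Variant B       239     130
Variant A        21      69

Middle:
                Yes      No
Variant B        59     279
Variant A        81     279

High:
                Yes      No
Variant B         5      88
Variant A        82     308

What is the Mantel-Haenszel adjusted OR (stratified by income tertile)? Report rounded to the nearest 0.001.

OR_MH = Σ(aᵢdᵢ/nᵢ) / Σ(bᵢcᵢ/nᵢ), where nᵢ is the stratum total.
Stratum 1 (Low): n = 459; a·d/n = 239·69/459 = 35.9281; b·c/n = 130·21/459 = 5.9477
Stratum 2 (Middle): n = 698; a·d/n = 59·279/698 = 23.5831; b·c/n = 279·81/698 = 32.3768
Stratum 3 (High): n = 483; a·d/n = 5·308/483 = 3.1884; b·c/n = 88·82/483 = 14.9400
OR_MH = (35.9281 + 23.5831 + 3.1884) / (5.9477 + 32.3768 + 14.9400) = 62.6996 / 53.2645 = 1.17714

1.177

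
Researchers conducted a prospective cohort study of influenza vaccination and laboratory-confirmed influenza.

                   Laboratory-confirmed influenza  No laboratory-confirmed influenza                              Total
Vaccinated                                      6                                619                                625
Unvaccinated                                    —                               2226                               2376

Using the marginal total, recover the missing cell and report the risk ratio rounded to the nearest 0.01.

0.15

The missing cell is in the unexposed row: 2376 − 2226 = 150.
So a = 6, b = 619, c = 150, d = 2226.
RR = [a/(a+b)] / [c/(c+d)] = (6/625) / (150/2376) = 0.00960/0.06313 = 0.15206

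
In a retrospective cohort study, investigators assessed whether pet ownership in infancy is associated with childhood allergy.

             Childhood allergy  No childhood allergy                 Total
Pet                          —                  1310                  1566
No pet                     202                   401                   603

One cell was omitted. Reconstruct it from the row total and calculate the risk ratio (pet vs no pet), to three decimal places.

0.488

The missing cell is in the exposed row: 1566 − 1310 = 256.
So a = 256, b = 1310, c = 202, d = 401.
RR = [a/(a+b)] / [c/(c+d)] = (256/1566) / (202/603) = 0.16347/0.33499 = 0.48799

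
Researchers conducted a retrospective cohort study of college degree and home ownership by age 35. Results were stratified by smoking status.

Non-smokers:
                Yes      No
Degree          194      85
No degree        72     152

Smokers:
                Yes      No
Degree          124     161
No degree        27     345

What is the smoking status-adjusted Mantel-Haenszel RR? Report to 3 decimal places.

RR_MH = Σ(aᵢ·n₀ᵢ/nᵢ) / Σ(cᵢ·n₁ᵢ/nᵢ), with n₁ᵢ = aᵢ+bᵢ (exposed), n₀ᵢ = cᵢ+dᵢ (unexposed), nᵢ = n₁ᵢ+n₀ᵢ.
Stratum 1 (Non-smokers): n₁ = 279, n₀ = 224, n = 503; a·n₀/n = 194·224/503 = 86.3936; c·n₁/n = 72·279/503 = 39.9364
Stratum 2 (Smokers): n₁ = 285, n₀ = 372, n = 657; a·n₀/n = 124·372/657 = 70.2100; c·n₁/n = 27·285/657 = 11.7123
RR_MH = (86.3936 + 70.2100) / (39.9364 + 11.7123) = 156.6037 / 51.6487 = 3.03209

3.032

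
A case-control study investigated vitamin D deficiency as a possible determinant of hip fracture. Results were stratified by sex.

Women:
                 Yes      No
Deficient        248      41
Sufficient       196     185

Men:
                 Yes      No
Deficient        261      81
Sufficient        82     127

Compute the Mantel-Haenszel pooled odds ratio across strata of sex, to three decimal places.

5.349

OR_MH = Σ(aᵢdᵢ/nᵢ) / Σ(bᵢcᵢ/nᵢ), where nᵢ is the stratum total.
Stratum 1 (Women): n = 670; a·d/n = 248·185/670 = 68.4776; b·c/n = 41·196/670 = 11.9940
Stratum 2 (Men): n = 551; a·d/n = 261·127/551 = 60.1579; b·c/n = 81·82/551 = 12.0544
OR_MH = (68.4776 + 60.1579) / (11.9940 + 12.0544) = 128.6355 / 24.0485 = 5.34901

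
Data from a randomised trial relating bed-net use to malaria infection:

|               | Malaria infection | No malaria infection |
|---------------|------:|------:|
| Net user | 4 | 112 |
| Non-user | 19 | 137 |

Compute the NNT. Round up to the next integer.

Risk in treated group = 4/116 = 0.03448; risk in control = 19/156 = 0.12179.
Absolute risk reduction = 0.12179 − 0.03448 = 0.08731
NNT = 1 / ARR = 1 / 0.08731 = 11.453 → round up → 12

12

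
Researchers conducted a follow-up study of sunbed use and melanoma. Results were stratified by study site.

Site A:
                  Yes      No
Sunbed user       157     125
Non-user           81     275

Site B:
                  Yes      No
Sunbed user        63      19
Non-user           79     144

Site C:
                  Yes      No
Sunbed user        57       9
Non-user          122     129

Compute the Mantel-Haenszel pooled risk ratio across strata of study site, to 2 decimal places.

RR_MH = Σ(aᵢ·n₀ᵢ/nᵢ) / Σ(cᵢ·n₁ᵢ/nᵢ), with n₁ᵢ = aᵢ+bᵢ (exposed), n₀ᵢ = cᵢ+dᵢ (unexposed), nᵢ = n₁ᵢ+n₀ᵢ.
Stratum 1 (Site A): n₁ = 282, n₀ = 356, n = 638; a·n₀/n = 157·356/638 = 87.6050; c·n₁/n = 81·282/638 = 35.8025
Stratum 2 (Site B): n₁ = 82, n₀ = 223, n = 305; a·n₀/n = 63·223/305 = 46.0623; c·n₁/n = 79·82/305 = 21.2393
Stratum 3 (Site C): n₁ = 66, n₀ = 251, n = 317; a·n₀/n = 57·251/317 = 45.1325; c·n₁/n = 122·66/317 = 25.4006
RR_MH = (87.6050 + 46.0623 + 45.1325) / (35.8025 + 21.2393 + 25.4006) = 178.7998 / 82.4425 = 2.16878

2.17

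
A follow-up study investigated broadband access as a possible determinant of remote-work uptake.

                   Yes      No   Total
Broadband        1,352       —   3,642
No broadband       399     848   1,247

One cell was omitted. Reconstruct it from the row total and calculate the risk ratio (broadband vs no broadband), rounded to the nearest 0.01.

The missing cell is in the exposed row: 3642 − 1352 = 2290.
So a = 1352, b = 2290, c = 399, d = 848.
RR = [a/(a+b)] / [c/(c+d)] = (1352/3642) / (399/1247) = 0.37122/0.31997 = 1.16019

1.16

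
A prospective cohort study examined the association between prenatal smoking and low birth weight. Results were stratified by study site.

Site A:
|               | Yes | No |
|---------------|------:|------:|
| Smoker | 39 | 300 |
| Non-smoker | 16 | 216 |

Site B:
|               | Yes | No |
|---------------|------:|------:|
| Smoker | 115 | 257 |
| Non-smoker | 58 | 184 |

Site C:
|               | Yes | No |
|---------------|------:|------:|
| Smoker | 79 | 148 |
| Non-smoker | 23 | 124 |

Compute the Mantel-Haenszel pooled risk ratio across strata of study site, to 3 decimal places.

RR_MH = Σ(aᵢ·n₀ᵢ/nᵢ) / Σ(cᵢ·n₁ᵢ/nᵢ), with n₁ᵢ = aᵢ+bᵢ (exposed), n₀ᵢ = cᵢ+dᵢ (unexposed), nᵢ = n₁ᵢ+n₀ᵢ.
Stratum 1 (Site A): n₁ = 339, n₀ = 232, n = 571; a·n₀/n = 39·232/571 = 15.8459; c·n₁/n = 16·339/571 = 9.4991
Stratum 2 (Site B): n₁ = 372, n₀ = 242, n = 614; a·n₀/n = 115·242/614 = 45.3257; c·n₁/n = 58·372/614 = 35.1401
Stratum 3 (Site C): n₁ = 227, n₀ = 147, n = 374; a·n₀/n = 79·147/374 = 31.0508; c·n₁/n = 23·227/374 = 13.9599
RR_MH = (15.8459 + 45.3257 + 31.0508) / (9.4991 + 35.1401 + 13.9599) = 92.2224 / 58.5991 = 1.57379

1.574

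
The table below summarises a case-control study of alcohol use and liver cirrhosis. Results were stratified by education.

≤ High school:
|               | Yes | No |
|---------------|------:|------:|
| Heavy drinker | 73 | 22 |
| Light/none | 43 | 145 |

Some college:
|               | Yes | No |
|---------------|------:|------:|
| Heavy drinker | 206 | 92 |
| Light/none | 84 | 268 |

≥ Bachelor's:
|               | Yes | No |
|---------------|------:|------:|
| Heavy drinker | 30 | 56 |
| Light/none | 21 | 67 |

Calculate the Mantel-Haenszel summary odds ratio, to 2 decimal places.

OR_MH = Σ(aᵢdᵢ/nᵢ) / Σ(bᵢcᵢ/nᵢ), where nᵢ is the stratum total.
Stratum 1 (≤ High school): n = 283; a·d/n = 73·145/283 = 37.4028; b·c/n = 22·43/283 = 3.3428
Stratum 2 (Some college): n = 650; a·d/n = 206·268/650 = 84.9354; b·c/n = 92·84/650 = 11.8892
Stratum 3 (≥ Bachelor's): n = 174; a·d/n = 30·67/174 = 11.5517; b·c/n = 56·21/174 = 6.7586
OR_MH = (37.4028 + 84.9354 + 11.5517) / (3.3428 + 11.8892 + 6.7586) = 133.8899 / 21.9906 = 6.08851

6.09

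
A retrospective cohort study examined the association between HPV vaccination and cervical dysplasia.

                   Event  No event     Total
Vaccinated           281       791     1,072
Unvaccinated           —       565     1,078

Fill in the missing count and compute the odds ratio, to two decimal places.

The missing cell is in the unexposed row: 1078 − 565 = 513.
So a = 281, b = 791, c = 513, d = 565.
OR = (a·d)/(b·c) = (281 × 565) / (791 × 513) = 158765 / 405783 = 0.39126

0.39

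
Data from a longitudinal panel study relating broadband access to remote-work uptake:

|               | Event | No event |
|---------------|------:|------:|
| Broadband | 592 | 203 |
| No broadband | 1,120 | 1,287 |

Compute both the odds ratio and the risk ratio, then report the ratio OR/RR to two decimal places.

Cells: a = 592, b = 203, c = 1120, d = 1287.
OR = (592·1287)/(203·1120) = 761904/227360 = 3.35109
Risk in exposed = 592/795 = 0.74465; risk in unexposed = 1120/2407 = 0.46531; RR = 1.60034
OR/RR = 3.35109 / 1.60034 = 2.09398
The outcome is not rare, so the OR lies further from 1 than the RR.

2.09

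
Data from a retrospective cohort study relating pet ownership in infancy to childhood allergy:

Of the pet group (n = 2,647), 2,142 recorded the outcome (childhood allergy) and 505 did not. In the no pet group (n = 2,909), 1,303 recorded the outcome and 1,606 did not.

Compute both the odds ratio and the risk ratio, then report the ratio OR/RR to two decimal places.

2.89

From the description: a = 2142, b = 505, c = 1303, d = 1606.
OR = (2142·1606)/(505·1303) = 3440052/658015 = 5.22792
Risk in exposed = 2142/2647 = 0.80922; risk in unexposed = 1303/2909 = 0.44792; RR = 1.80661
OR/RR = 5.22792 / 1.80661 = 2.89377
The outcome is not rare, so the OR lies further from 1 than the RR.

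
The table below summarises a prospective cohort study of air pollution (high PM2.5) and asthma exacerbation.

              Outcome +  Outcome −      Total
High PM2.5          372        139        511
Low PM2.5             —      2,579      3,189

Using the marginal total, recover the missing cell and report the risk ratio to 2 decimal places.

3.81

The missing cell is in the unexposed row: 3189 − 2579 = 610.
So a = 372, b = 139, c = 610, d = 2579.
RR = [a/(a+b)] / [c/(c+d)] = (372/511) / (610/3189) = 0.72798/0.19128 = 3.80581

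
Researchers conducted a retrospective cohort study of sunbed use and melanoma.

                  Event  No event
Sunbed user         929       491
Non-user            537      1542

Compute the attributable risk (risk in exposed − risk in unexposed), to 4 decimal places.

0.3959

Cells: a = 929, b = 491, c = 537, d = 1542.
Risk in exposed = 929/1420 = 0.654225; risk in unexposed = 537/2079 = 0.258297.
Risk difference = 0.654225 − 0.258297 = 0.395928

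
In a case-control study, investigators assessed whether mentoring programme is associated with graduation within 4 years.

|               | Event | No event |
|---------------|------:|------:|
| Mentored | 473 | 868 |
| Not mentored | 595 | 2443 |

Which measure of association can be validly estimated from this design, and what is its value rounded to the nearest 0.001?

2.237

Cells: a = 473, b = 868, c = 595, d = 2443.
This is a case-control study: participants were sampled on outcome status, so risks in the source population cannot be estimated directly — relative risk is not valid here. The odds ratio is the appropriate measure.
OR = (a·d)/(b·c) = (473 × 2443) / (868 × 595) = 1155539 / 516460 = 2.23742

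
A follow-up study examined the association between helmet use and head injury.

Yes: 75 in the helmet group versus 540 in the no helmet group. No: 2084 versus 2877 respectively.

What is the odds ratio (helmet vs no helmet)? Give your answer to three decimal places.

0.192

From the description: a = 75, b = 2084, c = 540, d = 2877.
OR = (a·d)/(b·c) = (75 × 2877) / (2084 × 540) = 215775 / 1125360 = 0.19174
Exposure is associated with lower odds of head injury (OR = 0.19 < 1).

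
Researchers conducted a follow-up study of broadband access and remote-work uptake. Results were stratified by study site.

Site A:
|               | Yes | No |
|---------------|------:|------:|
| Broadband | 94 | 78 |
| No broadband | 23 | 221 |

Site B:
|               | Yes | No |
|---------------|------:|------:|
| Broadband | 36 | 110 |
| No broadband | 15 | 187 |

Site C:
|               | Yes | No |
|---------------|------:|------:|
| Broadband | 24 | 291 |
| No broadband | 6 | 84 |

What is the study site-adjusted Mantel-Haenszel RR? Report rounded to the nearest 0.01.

3.97

RR_MH = Σ(aᵢ·n₀ᵢ/nᵢ) / Σ(cᵢ·n₁ᵢ/nᵢ), with n₁ᵢ = aᵢ+bᵢ (exposed), n₀ᵢ = cᵢ+dᵢ (unexposed), nᵢ = n₁ᵢ+n₀ᵢ.
Stratum 1 (Site A): n₁ = 172, n₀ = 244, n = 416; a·n₀/n = 94·244/416 = 55.1346; c·n₁/n = 23·172/416 = 9.5096
Stratum 2 (Site B): n₁ = 146, n₀ = 202, n = 348; a·n₀/n = 36·202/348 = 20.8966; c·n₁/n = 15·146/348 = 6.2931
Stratum 3 (Site C): n₁ = 315, n₀ = 90, n = 405; a·n₀/n = 24·90/405 = 5.3333; c·n₁/n = 6·315/405 = 4.6667
RR_MH = (55.1346 + 20.8966 + 5.3333) / (9.5096 + 6.2931 + 4.6667) = 81.3645 / 20.4694 = 3.97494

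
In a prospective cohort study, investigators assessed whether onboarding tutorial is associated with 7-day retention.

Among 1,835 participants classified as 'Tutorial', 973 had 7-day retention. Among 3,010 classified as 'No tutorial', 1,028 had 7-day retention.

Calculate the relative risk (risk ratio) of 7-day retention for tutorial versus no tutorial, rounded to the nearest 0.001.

From the description: a = 973, b = 862, c = 1028, d = 1982.
Risk in exposed = 973/1835 = 0.53025; risk in unexposed = 1028/3010 = 0.34153.
RR = 0.53025 / 0.34153 = 1.55257
The risk among the exposed is 1.55 times that among the unexposed.

1.553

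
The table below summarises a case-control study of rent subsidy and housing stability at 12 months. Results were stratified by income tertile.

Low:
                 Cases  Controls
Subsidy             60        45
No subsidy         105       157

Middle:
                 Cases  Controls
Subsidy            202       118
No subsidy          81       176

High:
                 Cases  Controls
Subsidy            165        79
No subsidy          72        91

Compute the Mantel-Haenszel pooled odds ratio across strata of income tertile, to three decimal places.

2.860

OR_MH = Σ(aᵢdᵢ/nᵢ) / Σ(bᵢcᵢ/nᵢ), where nᵢ is the stratum total.
Stratum 1 (Low): n = 367; a·d/n = 60·157/367 = 25.6676; b·c/n = 45·105/367 = 12.8747
Stratum 2 (Middle): n = 577; a·d/n = 202·176/577 = 61.6153; b·c/n = 118·81/577 = 16.5650
Stratum 3 (High): n = 407; a·d/n = 165·91/407 = 36.8919; b·c/n = 79·72/407 = 13.9754
OR_MH = (25.6676 + 61.6153 + 36.8919) / (12.8747 + 16.5650 + 13.9754) = 124.1747 / 43.4151 = 2.86017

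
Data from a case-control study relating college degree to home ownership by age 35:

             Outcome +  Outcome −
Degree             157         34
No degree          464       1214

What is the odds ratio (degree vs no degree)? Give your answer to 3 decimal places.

12.082

Cells: a = 157, b = 34, c = 464, d = 1214.
OR = (a·d)/(b·c) = (157 × 1214) / (34 × 464) = 190598 / 15776 = 12.08152
The odds of home ownership by age 35 are about 12.08 times as high in the degree group.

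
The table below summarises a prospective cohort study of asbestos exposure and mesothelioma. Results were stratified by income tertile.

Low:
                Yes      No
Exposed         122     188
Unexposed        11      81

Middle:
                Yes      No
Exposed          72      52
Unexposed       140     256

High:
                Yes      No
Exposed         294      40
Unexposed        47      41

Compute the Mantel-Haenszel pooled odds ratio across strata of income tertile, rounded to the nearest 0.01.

3.75

OR_MH = Σ(aᵢdᵢ/nᵢ) / Σ(bᵢcᵢ/nᵢ), where nᵢ is the stratum total.
Stratum 1 (Low): n = 402; a·d/n = 122·81/402 = 24.5821; b·c/n = 188·11/402 = 5.1443
Stratum 2 (Middle): n = 520; a·d/n = 72·256/520 = 35.4462; b·c/n = 52·140/520 = 14.0000
Stratum 3 (High): n = 422; a·d/n = 294·41/422 = 28.5640; b·c/n = 40·47/422 = 4.4550
OR_MH = (24.5821 + 35.4462 + 28.5640) / (5.1443 + 14.0000 + 4.4550) = 88.5922 / 23.5993 = 3.75403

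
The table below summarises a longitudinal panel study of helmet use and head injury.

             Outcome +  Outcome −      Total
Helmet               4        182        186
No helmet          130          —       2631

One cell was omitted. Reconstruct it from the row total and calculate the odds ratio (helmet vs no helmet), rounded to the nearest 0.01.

0.42

The missing cell is in the unexposed row: 2631 − 130 = 2501.
So a = 4, b = 182, c = 130, d = 2501.
OR = (a·d)/(b·c) = (4 × 2501) / (182 × 130) = 10004 / 23660 = 0.42282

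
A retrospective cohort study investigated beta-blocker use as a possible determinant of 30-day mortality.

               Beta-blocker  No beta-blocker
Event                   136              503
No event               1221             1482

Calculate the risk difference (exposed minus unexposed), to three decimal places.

-0.153

Reading the table with exposure as columns: a = 136 (Beta-blocker, case), b = 1221 (Beta-blocker, non-case), c = 503 (No beta-blocker, case), d = 1482.
Risk in exposed = 136/1357 = 0.100221; risk in unexposed = 503/1985 = 0.253401.
Risk difference = 0.100221 − 0.253401 = -0.153179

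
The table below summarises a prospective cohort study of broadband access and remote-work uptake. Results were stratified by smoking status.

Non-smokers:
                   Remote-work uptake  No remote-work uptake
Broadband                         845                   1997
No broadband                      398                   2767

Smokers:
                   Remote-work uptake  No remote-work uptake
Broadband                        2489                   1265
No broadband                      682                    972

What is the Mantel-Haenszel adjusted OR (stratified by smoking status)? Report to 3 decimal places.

OR_MH = Σ(aᵢdᵢ/nᵢ) / Σ(bᵢcᵢ/nᵢ), where nᵢ is the stratum total.
Stratum 1 (Non-smokers): n = 6007; a·d/n = 845·2767/6007 = 389.2317; b·c/n = 1997·398/6007 = 132.3133
Stratum 2 (Smokers): n = 5408; a·d/n = 2489·972/5408 = 447.3572; b·c/n = 1265·682/5408 = 159.5285
OR_MH = (389.2317 + 447.3572) / (132.3133 + 159.5285) = 836.5890 / 291.8418 = 2.86658

2.867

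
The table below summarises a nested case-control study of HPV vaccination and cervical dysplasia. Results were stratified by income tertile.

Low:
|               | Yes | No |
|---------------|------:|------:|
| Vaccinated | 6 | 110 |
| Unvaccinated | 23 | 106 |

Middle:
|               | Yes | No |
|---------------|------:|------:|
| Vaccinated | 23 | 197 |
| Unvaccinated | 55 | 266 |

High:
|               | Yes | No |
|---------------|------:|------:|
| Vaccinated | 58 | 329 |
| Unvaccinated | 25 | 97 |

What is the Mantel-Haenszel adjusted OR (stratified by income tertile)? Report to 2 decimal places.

OR_MH = Σ(aᵢdᵢ/nᵢ) / Σ(bᵢcᵢ/nᵢ), where nᵢ is the stratum total.
Stratum 1 (Low): n = 245; a·d/n = 6·106/245 = 2.5959; b·c/n = 110·23/245 = 10.3265
Stratum 2 (Middle): n = 541; a·d/n = 23·266/541 = 11.3087; b·c/n = 197·55/541 = 20.0277
Stratum 3 (High): n = 509; a·d/n = 58·97/509 = 11.0530; b·c/n = 329·25/509 = 16.1591
OR_MH = (2.5959 + 11.3087 + 11.0530) / (10.3265 + 20.0277 + 16.1591) = 24.9577 / 46.5134 = 0.53657

0.54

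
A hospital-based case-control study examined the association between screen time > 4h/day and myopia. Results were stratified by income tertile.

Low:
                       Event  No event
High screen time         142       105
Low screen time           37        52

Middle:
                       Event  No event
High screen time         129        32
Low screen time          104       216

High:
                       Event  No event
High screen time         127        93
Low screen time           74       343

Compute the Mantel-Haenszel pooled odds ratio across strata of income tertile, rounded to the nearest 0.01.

5.06

OR_MH = Σ(aᵢdᵢ/nᵢ) / Σ(bᵢcᵢ/nᵢ), where nᵢ is the stratum total.
Stratum 1 (Low): n = 336; a·d/n = 142·52/336 = 21.9762; b·c/n = 105·37/336 = 11.5625
Stratum 2 (Middle): n = 481; a·d/n = 129·216/481 = 57.9293; b·c/n = 32·104/481 = 6.9189
Stratum 3 (High): n = 637; a·d/n = 127·343/637 = 68.3846; b·c/n = 93·74/637 = 10.8038
OR_MH = (21.9762 + 57.9293 + 68.3846) / (11.5625 + 6.9189 + 10.8038) = 148.2901 / 29.2852 = 5.06366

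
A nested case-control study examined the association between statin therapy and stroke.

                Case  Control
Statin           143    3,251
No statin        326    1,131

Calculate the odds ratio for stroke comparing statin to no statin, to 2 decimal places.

0.15

Cells: a = 143, b = 3251, c = 326, d = 1131.
OR = (a·d)/(b·c) = (143 × 1131) / (3251 × 326) = 161733 / 1059826 = 0.15260
Exposure is associated with lower odds of stroke (OR = 0.15 < 1).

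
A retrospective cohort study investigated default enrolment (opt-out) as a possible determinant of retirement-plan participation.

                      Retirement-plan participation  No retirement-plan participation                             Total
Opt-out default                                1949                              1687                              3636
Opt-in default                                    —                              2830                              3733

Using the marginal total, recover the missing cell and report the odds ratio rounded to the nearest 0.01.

3.62

The missing cell is in the unexposed row: 3733 − 2830 = 903.
So a = 1949, b = 1687, c = 903, d = 2830.
OR = (a·d)/(b·c) = (1949 × 2830) / (1687 × 903) = 5515670 / 1523361 = 3.62072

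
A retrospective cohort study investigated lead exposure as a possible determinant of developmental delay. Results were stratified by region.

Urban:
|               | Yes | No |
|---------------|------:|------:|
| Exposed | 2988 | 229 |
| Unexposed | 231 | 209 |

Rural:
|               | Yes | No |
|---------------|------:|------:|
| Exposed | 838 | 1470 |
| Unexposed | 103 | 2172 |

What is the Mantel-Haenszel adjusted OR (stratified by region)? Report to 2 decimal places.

11.96

OR_MH = Σ(aᵢdᵢ/nᵢ) / Σ(bᵢcᵢ/nᵢ), where nᵢ is the stratum total.
Stratum 1 (Urban): n = 3657; a·d/n = 2988·209/3657 = 170.7662; b·c/n = 229·231/3657 = 14.4651
Stratum 2 (Rural): n = 4583; a·d/n = 838·2172/4583 = 397.1495; b·c/n = 1470·103/4583 = 33.0373
OR_MH = (170.7662 + 397.1495) / (14.4651 + 33.0373) = 567.9157 / 47.5024 = 11.95550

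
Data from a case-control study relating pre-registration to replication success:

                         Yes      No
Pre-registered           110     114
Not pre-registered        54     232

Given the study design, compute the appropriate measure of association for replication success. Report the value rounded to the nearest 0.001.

Cells: a = 110, b = 114, c = 54, d = 232.
This is a case-control study: participants were sampled on outcome status, so risks in the source population cannot be estimated directly — relative risk is not valid here. The odds ratio is the appropriate measure.
OR = (a·d)/(b·c) = (110 × 232) / (114 × 54) = 25520 / 6156 = 4.14555

4.146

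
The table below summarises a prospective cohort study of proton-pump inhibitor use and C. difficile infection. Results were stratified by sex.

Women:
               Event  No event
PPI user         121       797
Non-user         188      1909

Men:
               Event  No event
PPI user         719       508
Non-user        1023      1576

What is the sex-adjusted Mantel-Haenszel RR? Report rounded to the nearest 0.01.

RR_MH = Σ(aᵢ·n₀ᵢ/nᵢ) / Σ(cᵢ·n₁ᵢ/nᵢ), with n₁ᵢ = aᵢ+bᵢ (exposed), n₀ᵢ = cᵢ+dᵢ (unexposed), nᵢ = n₁ᵢ+n₀ᵢ.
Stratum 1 (Women): n₁ = 918, n₀ = 2097, n = 3015; a·n₀/n = 121·2097/3015 = 84.1582; c·n₁/n = 188·918/3015 = 57.2418
Stratum 2 (Men): n₁ = 1227, n₀ = 2599, n = 3826; a·n₀/n = 719·2599/3826 = 488.4164; c·n₁/n = 1023·1227/3826 = 328.0766
RR_MH = (84.1582 + 488.4164) / (57.2418 + 328.0766) = 572.5746 / 385.3184 = 1.48598

1.49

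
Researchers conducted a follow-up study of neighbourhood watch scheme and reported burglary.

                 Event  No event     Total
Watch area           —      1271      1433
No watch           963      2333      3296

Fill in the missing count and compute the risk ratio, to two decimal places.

The missing cell is in the exposed row: 1433 − 1271 = 162.
So a = 162, b = 1271, c = 963, d = 2333.
RR = [a/(a+b)] / [c/(c+d)] = (162/1433) / (963/3296) = 0.11305/0.29217 = 0.38693

0.39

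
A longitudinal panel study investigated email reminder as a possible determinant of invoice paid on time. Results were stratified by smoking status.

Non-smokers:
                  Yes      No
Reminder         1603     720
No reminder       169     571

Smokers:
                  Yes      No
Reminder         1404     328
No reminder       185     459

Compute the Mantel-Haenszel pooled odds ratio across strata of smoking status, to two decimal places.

8.73

OR_MH = Σ(aᵢdᵢ/nᵢ) / Σ(bᵢcᵢ/nᵢ), where nᵢ is the stratum total.
Stratum 1 (Non-smokers): n = 3063; a·d/n = 1603·571/3063 = 298.8289; b·c/n = 720·169/3063 = 39.7258
Stratum 2 (Smokers): n = 2376; a·d/n = 1404·459/2376 = 271.2273; b·c/n = 328·185/2376 = 25.5387
OR_MH = (298.8289 + 271.2273) / (39.7258 + 25.5387) = 570.0562 / 65.2645 = 8.73456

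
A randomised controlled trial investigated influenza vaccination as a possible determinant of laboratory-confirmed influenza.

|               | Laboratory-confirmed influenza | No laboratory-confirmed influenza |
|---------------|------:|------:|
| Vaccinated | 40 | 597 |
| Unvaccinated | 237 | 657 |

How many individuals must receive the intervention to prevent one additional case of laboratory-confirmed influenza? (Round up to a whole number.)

Risk in treated group = 40/637 = 0.06279; risk in control = 237/894 = 0.26510.
Absolute risk reduction = 0.26510 − 0.06279 = 0.20231
NNT = 1 / ARR = 1 / 0.20231 = 4.943 → round up → 5

5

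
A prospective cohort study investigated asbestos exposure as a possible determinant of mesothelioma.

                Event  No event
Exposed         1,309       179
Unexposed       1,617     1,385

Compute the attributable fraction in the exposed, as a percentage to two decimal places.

Cells: a = 1309, b = 179, c = 1617, d = 1385.
Risk in exposed = 1309/1488 = 0.87970; risk in unexposed = 1617/3002 = 0.53864.
RR = 0.87970/0.53864 = 1.63319
AR% = (RR − 1)/RR × 100 = (1.63319 − 1)/1.63319 × 100 = 38.7702%

38.77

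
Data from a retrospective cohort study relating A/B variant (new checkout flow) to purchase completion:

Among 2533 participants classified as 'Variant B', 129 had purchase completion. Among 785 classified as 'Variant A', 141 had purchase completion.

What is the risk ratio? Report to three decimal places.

0.284

From the description: a = 129, b = 2404, c = 141, d = 644.
Risk in exposed = 129/2533 = 0.05093; risk in unexposed = 141/785 = 0.17962.
RR = 0.05093 / 0.17962 = 0.28353
The risk is 72% lower among the exposed than among the unexposed.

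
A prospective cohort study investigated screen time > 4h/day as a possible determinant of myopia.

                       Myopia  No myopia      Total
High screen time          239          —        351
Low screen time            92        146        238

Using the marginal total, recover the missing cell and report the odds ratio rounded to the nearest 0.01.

The missing cell is in the exposed row: 351 − 239 = 112.
So a = 239, b = 112, c = 92, d = 146.
OR = (a·d)/(b·c) = (239 × 146) / (112 × 92) = 34894 / 10304 = 3.38645

3.39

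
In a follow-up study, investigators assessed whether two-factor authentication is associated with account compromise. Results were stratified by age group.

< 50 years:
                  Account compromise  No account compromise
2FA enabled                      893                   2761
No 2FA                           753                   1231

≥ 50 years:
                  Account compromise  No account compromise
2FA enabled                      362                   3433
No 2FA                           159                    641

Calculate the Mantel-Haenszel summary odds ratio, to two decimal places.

OR_MH = Σ(aᵢdᵢ/nᵢ) / Σ(bᵢcᵢ/nᵢ), where nᵢ is the stratum total.
Stratum 1 (< 50 years): n = 5638; a·d/n = 893·1231/5638 = 194.9775; b·c/n = 2761·753/5638 = 368.7536
Stratum 2 (≥ 50 years): n = 4595; a·d/n = 362·641/4595 = 50.4988; b·c/n = 3433·159/4595 = 118.7915
OR_MH = (194.9775 + 50.4988) / (368.7536 + 118.7915) = 245.4763 / 487.5451 = 0.50349

0.50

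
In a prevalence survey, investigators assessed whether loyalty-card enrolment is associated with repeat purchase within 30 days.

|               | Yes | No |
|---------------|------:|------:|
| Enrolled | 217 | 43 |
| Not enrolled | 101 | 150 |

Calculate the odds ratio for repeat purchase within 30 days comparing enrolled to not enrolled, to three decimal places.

7.495

Cells: a = 217, b = 43, c = 101, d = 150.
OR = (a·d)/(b·c) = (217 × 150) / (43 × 101) = 32550 / 4343 = 7.49482
The odds of repeat purchase within 30 days are about 7.49 times as high in the enrolled group.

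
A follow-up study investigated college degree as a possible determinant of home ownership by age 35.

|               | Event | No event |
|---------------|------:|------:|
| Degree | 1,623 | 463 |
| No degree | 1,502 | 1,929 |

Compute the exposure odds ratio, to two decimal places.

4.50

Cells: a = 1623, b = 463, c = 1502, d = 1929.
OR = (a·d)/(b·c) = (1623 × 1929) / (463 × 1502) = 3130767 / 695426 = 4.50194
The odds of home ownership by age 35 are about 4.50 times as high in the degree group.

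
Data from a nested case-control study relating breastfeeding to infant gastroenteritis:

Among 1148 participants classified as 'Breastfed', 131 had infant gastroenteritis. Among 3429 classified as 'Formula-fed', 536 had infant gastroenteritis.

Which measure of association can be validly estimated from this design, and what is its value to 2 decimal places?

0.70

From the description: a = 131, b = 1017, c = 536, d = 2893.
This is a nested case-control study: participants were sampled on outcome status, so risks in the source population cannot be estimated directly — relative risk is not valid here. The odds ratio is the appropriate measure.
OR = (a·d)/(b·c) = (131 × 2893) / (1017 × 536) = 378983 / 545112 = 0.69524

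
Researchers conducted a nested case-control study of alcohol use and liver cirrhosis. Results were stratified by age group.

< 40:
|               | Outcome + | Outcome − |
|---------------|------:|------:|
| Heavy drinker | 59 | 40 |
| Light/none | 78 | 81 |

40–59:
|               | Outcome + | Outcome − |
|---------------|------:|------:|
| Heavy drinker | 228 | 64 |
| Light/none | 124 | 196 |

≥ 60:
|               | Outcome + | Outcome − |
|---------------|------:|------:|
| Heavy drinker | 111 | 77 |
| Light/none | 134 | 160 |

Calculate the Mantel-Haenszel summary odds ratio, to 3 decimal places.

OR_MH = Σ(aᵢdᵢ/nᵢ) / Σ(bᵢcᵢ/nᵢ), where nᵢ is the stratum total.
Stratum 1 (< 40): n = 258; a·d/n = 59·81/258 = 18.5233; b·c/n = 40·78/258 = 12.0930
Stratum 2 (40–59): n = 612; a·d/n = 228·196/612 = 73.0196; b·c/n = 64·124/612 = 12.9673
Stratum 3 (≥ 60): n = 482; a·d/n = 111·160/482 = 36.8465; b·c/n = 77·134/482 = 21.4066
OR_MH = (18.5233 + 73.0196 + 36.8465) / (12.0930 + 12.9673 + 21.4066) = 128.3893 / 46.4670 = 2.76302

2.763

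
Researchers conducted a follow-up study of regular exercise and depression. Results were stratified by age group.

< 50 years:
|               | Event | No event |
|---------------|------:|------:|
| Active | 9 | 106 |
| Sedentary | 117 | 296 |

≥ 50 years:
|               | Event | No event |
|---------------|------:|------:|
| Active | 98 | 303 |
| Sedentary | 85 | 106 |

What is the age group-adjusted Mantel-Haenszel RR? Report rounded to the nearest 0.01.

RR_MH = Σ(aᵢ·n₀ᵢ/nᵢ) / Σ(cᵢ·n₁ᵢ/nᵢ), with n₁ᵢ = aᵢ+bᵢ (exposed), n₀ᵢ = cᵢ+dᵢ (unexposed), nᵢ = n₁ᵢ+n₀ᵢ.
Stratum 1 (< 50 years): n₁ = 115, n₀ = 413, n = 528; a·n₀/n = 9·413/528 = 7.0398; c·n₁/n = 117·115/528 = 25.4830
Stratum 2 (≥ 50 years): n₁ = 401, n₀ = 191, n = 592; a·n₀/n = 98·191/592 = 31.6182; c·n₁/n = 85·401/592 = 57.5760
RR_MH = (7.0398 + 31.6182) / (25.4830 + 57.5760) = 38.6580 / 83.0590 = 0.46543

0.47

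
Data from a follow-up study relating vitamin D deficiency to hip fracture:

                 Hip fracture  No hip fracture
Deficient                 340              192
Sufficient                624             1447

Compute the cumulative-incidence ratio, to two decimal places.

Cells: a = 340, b = 192, c = 624, d = 1447.
Risk in exposed = 340/532 = 0.63910; risk in unexposed = 624/2071 = 0.30130.
RR = 0.63910 / 0.30130 = 2.12111
The risk among the exposed is 2.12 times that among the unexposed.

2.12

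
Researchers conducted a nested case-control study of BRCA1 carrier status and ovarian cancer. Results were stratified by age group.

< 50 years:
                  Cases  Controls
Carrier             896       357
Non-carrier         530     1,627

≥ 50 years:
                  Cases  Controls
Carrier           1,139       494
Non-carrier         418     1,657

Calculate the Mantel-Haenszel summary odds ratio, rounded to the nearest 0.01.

OR_MH = Σ(aᵢdᵢ/nᵢ) / Σ(bᵢcᵢ/nᵢ), where nᵢ is the stratum total.
Stratum 1 (< 50 years): n = 3410; a·d/n = 896·1627/3410 = 427.5050; b·c/n = 357·530/3410 = 55.4868
Stratum 2 (≥ 50 years): n = 3708; a·d/n = 1139·1657/3708 = 508.9868; b·c/n = 494·418/3708 = 55.6882
OR_MH = (427.5050 + 508.9868) / (55.4868 + 55.6882) = 936.4918 / 111.1750 = 8.42358

8.42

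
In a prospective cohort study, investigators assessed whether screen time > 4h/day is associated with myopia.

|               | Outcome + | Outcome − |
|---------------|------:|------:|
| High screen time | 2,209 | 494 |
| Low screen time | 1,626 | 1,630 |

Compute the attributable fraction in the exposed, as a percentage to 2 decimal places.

Cells: a = 2209, b = 494, c = 1626, d = 1630.
Risk in exposed = 2209/2703 = 0.81724; risk in unexposed = 1626/3256 = 0.49939.
RR = 0.81724/0.49939 = 1.63649
AR% = (RR − 1)/RR × 100 = (1.63649 − 1)/1.63649 × 100 = 38.8936%

38.89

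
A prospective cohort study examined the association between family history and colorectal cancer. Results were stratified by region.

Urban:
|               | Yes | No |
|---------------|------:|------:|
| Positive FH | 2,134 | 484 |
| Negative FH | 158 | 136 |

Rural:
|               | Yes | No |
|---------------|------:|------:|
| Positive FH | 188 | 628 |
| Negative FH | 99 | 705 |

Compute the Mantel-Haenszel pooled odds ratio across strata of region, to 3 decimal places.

OR_MH = Σ(aᵢdᵢ/nᵢ) / Σ(bᵢcᵢ/nᵢ), where nᵢ is the stratum total.
Stratum 1 (Urban): n = 2912; a·d/n = 2134·136/2912 = 99.6648; b·c/n = 484·158/2912 = 26.2610
Stratum 2 (Rural): n = 1620; a·d/n = 188·705/1620 = 81.8148; b·c/n = 628·99/1620 = 38.3778
OR_MH = (99.6648 + 81.8148) / (26.2610 + 38.3778) = 181.4796 / 64.6388 = 2.80760

2.808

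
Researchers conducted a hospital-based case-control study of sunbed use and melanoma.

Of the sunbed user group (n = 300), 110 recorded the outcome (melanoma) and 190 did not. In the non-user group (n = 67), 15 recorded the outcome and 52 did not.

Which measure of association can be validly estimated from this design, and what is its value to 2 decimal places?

From the description: a = 110, b = 190, c = 15, d = 52.
This is a hospital-based case-control study: participants were sampled on outcome status, so risks in the source population cannot be estimated directly — relative risk is not valid here. The odds ratio is the appropriate measure.
OR = (a·d)/(b·c) = (110 × 52) / (190 × 15) = 5720 / 2850 = 2.00702

2.01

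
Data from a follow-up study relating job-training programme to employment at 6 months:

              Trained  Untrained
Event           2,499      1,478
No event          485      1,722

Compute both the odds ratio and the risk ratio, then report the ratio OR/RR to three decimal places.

3.311

Reading the table with exposure as columns: a = 2499 (Trained, case), b = 485 (Trained, non-case), c = 1478 (Untrained, case), d = 1722.
OR = (2499·1722)/(485·1478) = 4303278/716830 = 6.00321
Risk in exposed = 2499/2984 = 0.83747; risk in unexposed = 1478/3200 = 0.46187; RR = 1.81319
OR/RR = 6.00321 / 1.81319 = 3.31086
The outcome is not rare, so the OR lies further from 1 than the RR.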